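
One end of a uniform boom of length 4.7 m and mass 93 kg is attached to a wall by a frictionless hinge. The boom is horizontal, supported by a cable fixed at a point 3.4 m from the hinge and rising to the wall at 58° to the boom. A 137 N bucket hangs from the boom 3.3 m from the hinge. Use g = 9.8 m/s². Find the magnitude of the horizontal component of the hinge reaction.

Take torques about the hinge: T sin 58° · 3.4 = 93×9.8×2.35 + 137×3.3 = 2593.9 N·m.
So T = 2593.9 / (0.8480 × 3.4) = 899.61 N.
ΣF_x = 0: H_x = T cos 58° = 476.72 N.

H_x ≈ 477 N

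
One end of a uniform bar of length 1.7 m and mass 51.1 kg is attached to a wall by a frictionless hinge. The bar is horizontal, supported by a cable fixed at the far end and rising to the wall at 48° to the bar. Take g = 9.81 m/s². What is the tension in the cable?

T ≈ 337 N

Take torques about the hinge: T sin 48° · 1.7 = 51.1×9.81×0.85 = 426.1 N·m.
So T = 426.1 / (0.7431 × 1.7) = 337.28 N.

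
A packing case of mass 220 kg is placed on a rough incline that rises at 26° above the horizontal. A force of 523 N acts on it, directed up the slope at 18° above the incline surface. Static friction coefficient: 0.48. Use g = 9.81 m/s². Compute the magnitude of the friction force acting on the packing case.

Axes along / perpendicular to the incline. W sin 26° = 946.1 N down-slope; W cos 26° = 1940 N into the surface.
Perpendicular: N = W cos 26° − P sin 18° = 1940 − 161.6 = 1778 N.
Along incline: P cos 18° + f = W sin 26° (friction acts up-slope) → f = 946.1 − 497.4 = 448.7 N.
|f| = 448.7 N ≤ μN = 853.5 N, so the packing case is indeed static.

f ≈ 449 N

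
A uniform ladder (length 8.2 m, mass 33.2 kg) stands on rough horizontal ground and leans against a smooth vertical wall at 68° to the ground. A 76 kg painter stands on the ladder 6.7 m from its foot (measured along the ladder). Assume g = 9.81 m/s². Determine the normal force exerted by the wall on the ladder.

N_wall ≈ 312 N

Torques about the foot: N_wall · 8.2 sin 68° = 33.2×9.81×4.1 cos 68° + 76×9.81×6.7 cos 68° → N_wall = 311.92 N.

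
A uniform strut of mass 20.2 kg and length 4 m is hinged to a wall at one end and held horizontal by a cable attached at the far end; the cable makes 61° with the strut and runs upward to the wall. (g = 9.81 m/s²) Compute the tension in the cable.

T ≈ 113 N

Take torques about the hinge: T sin 61° · 4 = 20.2×9.81×2 = 396.32 N·m.
So T = 396.32 / (0.8746 × 4) = 113.28 N.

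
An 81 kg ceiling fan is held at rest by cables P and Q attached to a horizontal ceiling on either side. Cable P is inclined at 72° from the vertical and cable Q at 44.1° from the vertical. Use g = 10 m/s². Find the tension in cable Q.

T_Q ≈ 858 N

Angles from the horizontal: cable P is 90° − 72° = 18°, cable Q is 90° − 44.1° = 45.9°.
Weight W = 81 × 10 = 810 N acts straight down.
Horizontal: T_P cos 18° = T_Q cos 45.9°  →  T_P = 0.7317 T_Q.
Vertical: T_P sin 18° + T_Q sin 45.9° = 810.
Substituting the horizontal relation into the vertical equation gives 0.9442 T_Q = 810, so T_Q = 857.8 N.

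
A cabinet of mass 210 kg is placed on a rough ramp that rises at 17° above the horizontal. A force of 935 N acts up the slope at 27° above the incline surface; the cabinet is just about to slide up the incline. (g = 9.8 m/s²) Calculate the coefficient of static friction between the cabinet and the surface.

μ ≈ 0.150

On the verge of sliding up the incline, friction is at its maximum μN and acts down the slope.
Perpendicular to incline: N = W cos 17° − P sin 27° = 1968 − 424.5 = 1544 N.
Along incline: P cos 27° − μN = W sin 17° → μ = −(W sin 17° − P cos 27°) / N = 0.1499.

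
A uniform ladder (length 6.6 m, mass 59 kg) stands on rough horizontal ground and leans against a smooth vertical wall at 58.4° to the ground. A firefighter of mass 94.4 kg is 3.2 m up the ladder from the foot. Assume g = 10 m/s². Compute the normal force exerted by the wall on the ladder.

N_wall ≈ 463 N

Torques about the foot: N_wall · 6.6 sin 58.4° = 59×10×3.3 cos 58.4° + 94.4×10×3.2 cos 58.4° → N_wall = 463.06 N.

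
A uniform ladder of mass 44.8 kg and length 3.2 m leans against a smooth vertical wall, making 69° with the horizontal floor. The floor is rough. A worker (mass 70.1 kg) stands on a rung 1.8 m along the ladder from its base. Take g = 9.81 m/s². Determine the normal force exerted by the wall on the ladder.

N_wall ≈ 233 N

Torques about the foot: N_wall · 3.2 sin 69° = 44.8×9.81×1.6 cos 69° + 70.1×9.81×1.8 cos 69° → N_wall = 232.84 N.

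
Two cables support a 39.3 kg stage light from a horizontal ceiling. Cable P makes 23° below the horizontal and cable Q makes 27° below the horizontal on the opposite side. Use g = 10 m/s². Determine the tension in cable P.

Weight W = 39.3 × 10 = 393 N acts straight down.
Horizontal: T_P cos 23° = T_Q cos 27°  →  T_Q = 1.033 T_P.
Vertical: T_P sin 23° + T_Q sin 27° = 393.
Substituting the horizontal relation into the vertical equation gives 0.8598 T_P = 393, so T_P = 457.1 N.

T_P ≈ 457 N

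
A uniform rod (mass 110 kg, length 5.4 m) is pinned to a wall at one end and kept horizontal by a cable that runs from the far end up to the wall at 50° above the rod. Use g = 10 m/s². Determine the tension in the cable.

Take torques about the hinge: T sin 50° · 5.4 = 110×10×2.7 = 2970 N·m.
So T = 2970 / (0.7660 × 5.4) = 717.97 N.

T ≈ 718 N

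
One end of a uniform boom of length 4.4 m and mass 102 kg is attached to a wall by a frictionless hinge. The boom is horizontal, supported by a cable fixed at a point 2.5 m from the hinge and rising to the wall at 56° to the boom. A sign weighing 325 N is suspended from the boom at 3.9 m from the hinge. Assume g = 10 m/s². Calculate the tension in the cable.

T ≈ 1690 N

Take torques about the hinge: T sin 56° · 2.5 = 102×10×2.2 + 325×3.9 = 3511.5 N·m.
So T = 3511.5 / (0.8290 × 2.5) = 1694.3 N.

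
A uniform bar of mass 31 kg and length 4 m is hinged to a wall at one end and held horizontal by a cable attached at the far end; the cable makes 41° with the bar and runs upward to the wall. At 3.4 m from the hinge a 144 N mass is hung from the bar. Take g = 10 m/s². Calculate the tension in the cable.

T ≈ 423 N

Take torques about the hinge: T sin 41° · 4 = 31×10×2 + 144×3.4 = 1109.6 N·m.
So T = 1109.6 / (0.6561 × 4) = 422.83 N.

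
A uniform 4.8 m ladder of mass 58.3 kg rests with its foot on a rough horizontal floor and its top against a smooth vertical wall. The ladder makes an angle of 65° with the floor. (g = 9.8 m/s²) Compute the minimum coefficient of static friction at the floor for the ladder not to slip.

μ_min ≈ 0.233

ΣF_y = 0: N_floor = 58.3×9.8 = 571.34 N.
Torques about the foot: N_wall · 4.8 sin 65° = 58.3×9.8×2.4 cos 65° → N_wall = 133.21 N.
ΣF_x = 0: f_floor = N_wall = 133.21 N.
μ_min = f_floor / N_floor = 133.21 / 571.34 = 0.2332.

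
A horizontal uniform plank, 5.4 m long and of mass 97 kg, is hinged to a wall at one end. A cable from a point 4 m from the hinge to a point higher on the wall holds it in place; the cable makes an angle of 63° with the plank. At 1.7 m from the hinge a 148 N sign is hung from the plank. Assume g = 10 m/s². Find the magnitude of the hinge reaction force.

|H| ≈ 542 N

Take torques about the hinge: T sin 63° · 4 = 97×10×2.7 + 148×1.7 = 2870.6 N·m.
So T = 2870.6 / (0.8910 × 4) = 805.44 N.
ΣF_x = 0: H_x = T cos 63° = 365.66 N.
ΣF_y = 0: H_y = (97×10 + 148) − T sin 63° = 1118 − 717.65 = 400.35 N.
|H| = √(H_x² + H_y²) = √((365.66)² + (400.35)²) = 542.21 N.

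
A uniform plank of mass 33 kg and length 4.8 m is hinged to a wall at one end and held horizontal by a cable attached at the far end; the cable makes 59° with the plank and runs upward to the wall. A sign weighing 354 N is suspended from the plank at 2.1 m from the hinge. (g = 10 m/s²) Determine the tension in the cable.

T ≈ 373 N

Take torques about the hinge: T sin 59° · 4.8 = 33×10×2.4 + 354×2.1 = 1535.4 N·m.
So T = 1535.4 / (0.8572 × 4.8) = 373.18 N.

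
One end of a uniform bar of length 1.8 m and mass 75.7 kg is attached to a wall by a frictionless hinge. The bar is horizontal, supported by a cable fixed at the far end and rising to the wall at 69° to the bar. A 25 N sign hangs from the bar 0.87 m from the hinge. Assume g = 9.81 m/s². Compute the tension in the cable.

Take torques about the hinge: T sin 69° · 1.8 = 75.7×9.81×0.9 + 25×0.87 = 690.11 N·m.
So T = 690.11 / (0.9336 × 1.8) = 410.67 N.

T ≈ 411 N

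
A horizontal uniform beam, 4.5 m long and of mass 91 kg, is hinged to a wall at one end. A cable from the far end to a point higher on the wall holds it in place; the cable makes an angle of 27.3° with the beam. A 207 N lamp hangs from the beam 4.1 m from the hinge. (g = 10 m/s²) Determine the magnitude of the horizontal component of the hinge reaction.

Take torques about the hinge: T sin 27.3° · 4.5 = 91×10×2.25 + 207×4.1 = 2896.2 N·m.
So T = 2896.2 / (0.4586 × 4.5) = 1403.3 N.
ΣF_x = 0: H_x = T cos 27.3° = 1247 N.

H_x ≈ 1250 N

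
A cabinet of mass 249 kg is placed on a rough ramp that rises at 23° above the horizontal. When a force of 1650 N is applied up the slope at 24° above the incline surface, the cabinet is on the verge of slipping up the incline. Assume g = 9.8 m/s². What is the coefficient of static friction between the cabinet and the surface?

On the verge of sliding up the incline, friction is at its maximum μN and acts down the slope.
Perpendicular to incline: N = W cos 23° − P sin 24° = 2246 − 671.1 = 1575 N.
Along incline: P cos 24° − μN = W sin 23° → μ = −(W sin 23° − P cos 24°) / N = 0.3517.

μ ≈ 0.352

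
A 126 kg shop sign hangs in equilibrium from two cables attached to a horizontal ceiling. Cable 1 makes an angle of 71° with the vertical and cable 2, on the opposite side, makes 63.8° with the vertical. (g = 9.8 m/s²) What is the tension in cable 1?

Angles from the horizontal: cable 1 is 90° − 71° = 19°, cable 2 is 90° − 63.8° = 26.2°.
Weight W = 126 × 9.8 = 1235 N acts straight down.
Horizontal: T_1 cos 19° = T_2 cos 26.2°  →  T_2 = 1.054 T_1.
Vertical: T_1 sin 19° + T_2 sin 26.2° = 1235.
Substituting the horizontal relation into the vertical equation gives 0.7908 T_1 = 1235, so T_1 = 1561 N.

T_1 ≈ 1560 N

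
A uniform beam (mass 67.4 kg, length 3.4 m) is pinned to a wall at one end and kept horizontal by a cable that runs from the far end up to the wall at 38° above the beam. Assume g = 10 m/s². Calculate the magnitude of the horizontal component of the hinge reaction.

Take torques about the hinge: T sin 38° · 3.4 = 67.4×10×1.7 = 1145.8 N·m.
So T = 1145.8 / (0.6157 × 3.4) = 547.38 N.
ΣF_x = 0: H_x = T cos 38° = 431.34 N.

H_x ≈ 431 N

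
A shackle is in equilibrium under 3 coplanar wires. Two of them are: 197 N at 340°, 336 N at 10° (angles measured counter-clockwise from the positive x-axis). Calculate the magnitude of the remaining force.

F ≈ 516 N

Sum the known components: ΣF_x = 516 N, ΣF_y = -9.032 N.
For equilibrium the remaining force must supply (−ΣF_x, −ΣF_y) = (-516, 9.032) N.
Magnitude = √((-516)² + (9.032)²) = 516.1 N; direction = atan2(9.032, -516) = 179.0°.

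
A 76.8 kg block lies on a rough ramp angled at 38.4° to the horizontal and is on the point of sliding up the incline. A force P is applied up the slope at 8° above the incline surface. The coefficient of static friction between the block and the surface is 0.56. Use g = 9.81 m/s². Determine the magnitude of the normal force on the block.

On the verge of sliding up the incline, friction equals μN and acts down the slope.
Perpendicular: N + P sin 8° = W cos 38.4° = 590.4 N.
Along incline: P cos 8° = W sin 38.4° + μN  with W sin 38.4° = 468 N.
Solving the pair for P and N: P = 747.6 N, N = 486.4 N (and f = μN = 272.4 N).

N ≈ 486 N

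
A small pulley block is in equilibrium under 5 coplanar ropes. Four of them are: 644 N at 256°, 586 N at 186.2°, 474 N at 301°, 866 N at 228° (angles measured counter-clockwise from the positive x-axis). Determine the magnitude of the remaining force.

Sum the known components: ΣF_x = -1074 N, ΣF_y = -1738 N.
For equilibrium the remaining force must supply (−ΣF_x, −ΣF_y) = (1074, 1738) N.
Magnitude = √((1074)² + (1738)²) = 2043 N; direction = atan2(1738, 1074) = 58.3°.

F ≈ 2040 N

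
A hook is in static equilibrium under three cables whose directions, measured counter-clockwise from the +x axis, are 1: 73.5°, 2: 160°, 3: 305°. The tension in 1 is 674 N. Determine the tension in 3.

T_3 ≈ 1170 N

Resolve: ΣF_x = 674 cos 73.5° + T_2 cos 160° + T_3 cos 305° = 0.
        ΣF_y = 674 sin 73.5° + T_2 sin 160° + T_3 sin 305° = 0.
The known terms sum to (191.4, 646.2) N, so -0.9397 T_2 + 0.5736 T_3 = -191.4 and 0.3420 T_2 − 0.8192 T_3 = -646.2.
Solving simultaneously: T_2 = 919.6 N, T_3 = 1173 N.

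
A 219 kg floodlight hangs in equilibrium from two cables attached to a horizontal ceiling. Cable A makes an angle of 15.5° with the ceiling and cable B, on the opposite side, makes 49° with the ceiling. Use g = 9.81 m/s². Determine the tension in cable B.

T_B ≈ 2290 N

Weight W = 219 × 9.81 = 2148 N acts straight down.
Horizontal: T_A cos 15.5° = T_B cos 49°  →  T_A = 0.6808 T_B.
Vertical: T_A sin 15.5° + T_B sin 49° = 2148.
Substituting the horizontal relation into the vertical equation gives 0.9367 T_B = 2148, so T_B = 2294 N.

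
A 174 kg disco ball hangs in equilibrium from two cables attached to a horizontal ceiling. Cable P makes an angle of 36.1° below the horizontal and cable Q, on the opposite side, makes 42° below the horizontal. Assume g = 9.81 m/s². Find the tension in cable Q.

T_Q ≈ 1410 N

Weight W = 174 × 9.81 = 1707 N acts straight down.
Horizontal: T_P cos 36.1° = T_Q cos 42°  →  T_P = 0.9197 T_Q.
Vertical: T_P sin 36.1° + T_Q sin 42° = 1707.
Substituting the horizontal relation into the vertical equation gives 1.211 T_Q = 1707, so T_Q = 1409 N.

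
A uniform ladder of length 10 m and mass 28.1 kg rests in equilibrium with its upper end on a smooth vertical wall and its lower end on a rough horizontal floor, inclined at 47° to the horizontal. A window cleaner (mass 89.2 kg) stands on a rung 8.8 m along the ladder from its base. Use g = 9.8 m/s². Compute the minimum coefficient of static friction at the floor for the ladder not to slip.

μ_min ≈ 0.736

ΣF_y = 0: N_floor = 28.1×9.8 + 89.2×9.8 = 1149.5 N.
Torques about the foot: N_wall · 10 sin 47° = 28.1×9.8×5 cos 47° + 89.2×9.8×8.8 cos 47° → N_wall = 845.75 N.
ΣF_x = 0: f_floor = N_wall = 845.75 N.
μ_min = f_floor / N_floor = 845.75 / 1149.5 = 0.7357.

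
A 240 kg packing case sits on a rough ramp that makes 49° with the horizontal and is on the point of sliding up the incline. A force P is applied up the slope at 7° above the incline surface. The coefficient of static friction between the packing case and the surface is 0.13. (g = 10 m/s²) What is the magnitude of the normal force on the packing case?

N ≈ 1330 N

On the verge of sliding up the incline, friction equals μN and acts down the slope.
Perpendicular: N + P sin 7° = W cos 49° = 1575 N.
Along incline: P cos 7° = W sin 49° + μN  with W sin 49° = 1811 N.
Solving the pair for P and N: P = 1999 N, N = 1331 N (and f = μN = 173 N).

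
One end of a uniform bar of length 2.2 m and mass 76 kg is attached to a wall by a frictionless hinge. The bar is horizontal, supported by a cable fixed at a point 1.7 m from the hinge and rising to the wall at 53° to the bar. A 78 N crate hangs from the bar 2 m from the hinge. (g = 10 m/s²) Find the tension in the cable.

T ≈ 731 N

Take torques about the hinge: T sin 53° · 1.7 = 76×10×1.1 + 78×2 = 992 N·m.
So T = 992 / (0.7986 × 1.7) = 730.66 N.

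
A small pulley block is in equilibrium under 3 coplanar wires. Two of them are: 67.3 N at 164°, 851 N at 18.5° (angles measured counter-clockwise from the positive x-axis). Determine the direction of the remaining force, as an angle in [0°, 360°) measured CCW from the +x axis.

θ ≈ 201°

Sum the known components: ΣF_x = 742.3 N, ΣF_y = 288.6 N.
For equilibrium the remaining force must supply (−ΣF_x, −ΣF_y) = (-742.3, -288.6) N.
Magnitude = √((-742.3)² + (-288.6)²) = 796.4 N; direction = atan2(-288.6, -742.3) = 201.2°.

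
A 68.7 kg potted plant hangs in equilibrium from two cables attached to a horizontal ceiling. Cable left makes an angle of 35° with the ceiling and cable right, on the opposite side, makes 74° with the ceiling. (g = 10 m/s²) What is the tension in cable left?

Weight W = 68.7 × 10 = 687 N acts straight down.
Horizontal: T_left cos 35° = T_right cos 74°  →  T_right = 2.972 T_left.
Vertical: T_left sin 35° + T_right sin 74° = 687.
Substituting the horizontal relation into the vertical equation gives 3.43 T_left = 687, so T_left = 200.3 N.

T_left ≈ 200 N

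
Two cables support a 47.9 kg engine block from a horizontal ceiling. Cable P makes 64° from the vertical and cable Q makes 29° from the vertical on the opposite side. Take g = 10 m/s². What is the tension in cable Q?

Angles from the horizontal: cable P is 90° − 64° = 26°, cable Q is 90° − 29° = 61°.
Weight W = 47.9 × 10 = 479 N acts straight down.
Horizontal: T_P cos 26° = T_Q cos 61°  →  T_P = 0.5394 T_Q.
Vertical: T_P sin 26° + T_Q sin 61° = 479.
Substituting the horizontal relation into the vertical equation gives 1.111 T_Q = 479, so T_Q = 431.1 N.

T_Q ≈ 431 N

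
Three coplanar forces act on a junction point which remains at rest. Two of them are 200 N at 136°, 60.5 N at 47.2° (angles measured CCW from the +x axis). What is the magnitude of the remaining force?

Sum the known components: ΣF_x = -102.8 N, ΣF_y = 183.3 N.
For equilibrium the remaining force must supply (−ΣF_x, −ΣF_y) = (102.8, -183.3) N.
Magnitude = √((102.8)² + (-183.3)²) = 210.2 N; direction = atan2(-183.3, 102.8) = 299.3°.

F ≈ 210 N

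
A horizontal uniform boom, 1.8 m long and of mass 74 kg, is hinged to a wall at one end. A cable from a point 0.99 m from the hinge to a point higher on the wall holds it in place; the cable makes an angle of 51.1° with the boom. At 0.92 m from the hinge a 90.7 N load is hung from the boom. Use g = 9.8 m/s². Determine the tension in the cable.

T ≈ 955 N

Take torques about the hinge: T sin 51.1° · 0.99 = 74×9.8×0.9 + 90.7×0.92 = 736.12 N·m.
So T = 736.12 / (0.7782 × 0.99) = 955.43 N.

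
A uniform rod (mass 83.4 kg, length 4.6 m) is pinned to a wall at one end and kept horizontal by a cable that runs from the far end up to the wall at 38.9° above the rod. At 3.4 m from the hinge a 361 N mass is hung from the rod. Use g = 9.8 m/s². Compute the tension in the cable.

T ≈ 1080 N

Take torques about the hinge: T sin 38.9° · 4.6 = 83.4×9.8×2.3 + 361×3.4 = 3107.2 N·m.
So T = 3107.2 / (0.6280 × 4.6) = 1075.7 N.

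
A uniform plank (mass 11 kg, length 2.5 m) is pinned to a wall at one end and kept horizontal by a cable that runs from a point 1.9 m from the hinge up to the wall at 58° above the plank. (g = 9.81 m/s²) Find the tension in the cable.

T ≈ 83.7 N

Take torques about the hinge: T sin 58° · 1.9 = 11×9.81×1.25 = 134.89 N·m.
So T = 134.89 / (0.8480 × 1.9) = 83.714 N.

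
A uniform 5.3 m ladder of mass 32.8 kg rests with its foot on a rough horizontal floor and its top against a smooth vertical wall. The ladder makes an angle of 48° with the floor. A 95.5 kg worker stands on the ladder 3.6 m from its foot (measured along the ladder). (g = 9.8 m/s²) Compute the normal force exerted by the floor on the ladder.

N_floor ≈ 1260 N

ΣF_y = 0: N_floor = 32.8×9.8 + 95.5×9.8 = 1257.3 N.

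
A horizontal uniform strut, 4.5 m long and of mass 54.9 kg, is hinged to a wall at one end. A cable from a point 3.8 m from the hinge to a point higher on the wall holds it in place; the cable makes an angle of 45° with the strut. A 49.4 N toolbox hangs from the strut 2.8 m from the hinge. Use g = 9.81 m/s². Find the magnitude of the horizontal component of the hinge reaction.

Take torques about the hinge: T sin 45° · 3.8 = 54.9×9.81×2.25 + 49.4×2.8 = 1350.1 N·m.
So T = 1350.1 / (0.7071 × 3.8) = 502.46 N.
ΣF_x = 0: H_x = T cos 45° = 355.29 N.

H_x ≈ 355 N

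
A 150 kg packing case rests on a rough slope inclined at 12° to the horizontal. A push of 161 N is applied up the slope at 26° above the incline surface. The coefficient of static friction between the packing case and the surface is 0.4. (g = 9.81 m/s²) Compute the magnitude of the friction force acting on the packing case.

f ≈ 161 N

Axes along / perpendicular to the incline. W sin 12° = 305.9 N down-slope; W cos 12° = 1439 N into the surface.
Perpendicular: N = W cos 12° − P sin 26° = 1439 − 70.58 = 1369 N.
Along incline: P cos 26° + f = W sin 12° (friction acts up-slope) → f = 305.9 − 144.7 = 161.2 N.
|f| = 161.2 N ≤ μN = 547.5 N, so the packing case is indeed static.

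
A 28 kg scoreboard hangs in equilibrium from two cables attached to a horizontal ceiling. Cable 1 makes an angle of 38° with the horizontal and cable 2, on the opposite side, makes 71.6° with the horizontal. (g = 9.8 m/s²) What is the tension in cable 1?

T_1 ≈ 91.9 N

Weight W = 28 × 9.8 = 274.4 N acts straight down.
Horizontal: T_1 cos 38° = T_2 cos 71.6°  →  T_2 = 2.496 T_1.
Vertical: T_1 sin 38° + T_2 sin 71.6° = 274.4.
Substituting the horizontal relation into the vertical equation gives 2.985 T_1 = 274.4, so T_1 = 91.94 N.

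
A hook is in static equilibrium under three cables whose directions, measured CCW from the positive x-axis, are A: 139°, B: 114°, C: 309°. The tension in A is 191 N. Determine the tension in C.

Resolve: ΣF_x = 191 cos 139° + T_B cos 114° + T_C cos 309° = 0.
        ΣF_y = 191 sin 139° + T_B sin 114° + T_C sin 309° = 0.
The known terms sum to (-144.1, 125.3) N, so -0.4067 T_B + 0.6293 T_C = 144.1 and 0.9135 T_B − 0.7771 T_C = -125.3.
Solving simultaneously: T_B = 128.1 N, T_C = 311.9 N.

T_C ≈ 312 N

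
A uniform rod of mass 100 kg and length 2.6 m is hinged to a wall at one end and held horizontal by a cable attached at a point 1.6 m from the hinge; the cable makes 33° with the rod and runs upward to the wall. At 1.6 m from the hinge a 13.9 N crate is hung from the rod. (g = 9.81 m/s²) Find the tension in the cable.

Take torques about the hinge: T sin 33° · 1.6 = 100×9.81×1.3 + 13.9×1.6 = 1297.5 N·m.
So T = 1297.5 / (0.5446 × 1.6) = 1489 N.

T ≈ 1490 N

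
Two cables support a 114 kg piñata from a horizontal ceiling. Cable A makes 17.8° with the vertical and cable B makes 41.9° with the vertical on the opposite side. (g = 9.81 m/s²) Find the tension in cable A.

T_A ≈ 865 N

Angles from the horizontal: cable A is 90° − 17.8° = 72.2°, cable B is 90° − 41.9° = 48.1°.
Weight W = 114 × 9.81 = 1118 N acts straight down.
Horizontal: T_A cos 72.2° = T_B cos 48.1°  →  T_B = 0.4577 T_A.
Vertical: T_A sin 72.2° + T_B sin 48.1° = 1118.
Substituting the horizontal relation into the vertical equation gives 1.293 T_A = 1118, so T_A = 865 N.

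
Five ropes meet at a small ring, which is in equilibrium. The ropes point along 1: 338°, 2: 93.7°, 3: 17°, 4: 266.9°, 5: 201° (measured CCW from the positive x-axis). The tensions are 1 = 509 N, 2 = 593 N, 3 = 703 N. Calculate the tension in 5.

T_5 ≈ 1170 N

Resolve: ΣF_x = 509 cos 338° + 593 cos 93.7° + 703 cos 17° + T_4 cos 266.9° + T_5 cos 201° = 0.
        ΣF_y = 509 sin 338° + 593 sin 93.7° + 703 sin 17° + T_4 sin 266.9° + T_5 sin 201° = 0.
The known terms sum to (1106, 606.6) N, so -0.0541 T_4 − 0.9336 T_5 = -1106 and -0.9985 T_4 − 0.3584 T_5 = -606.6.
Solving simultaneously: T_4 = 186.2 N, T_5 = 1174 N.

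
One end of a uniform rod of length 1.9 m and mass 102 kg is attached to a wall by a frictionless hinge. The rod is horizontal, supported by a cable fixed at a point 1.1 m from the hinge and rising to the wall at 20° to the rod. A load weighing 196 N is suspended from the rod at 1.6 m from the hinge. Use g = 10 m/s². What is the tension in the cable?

Take torques about the hinge: T sin 20° · 1.1 = 102×10×0.95 + 196×1.6 = 1282.6 N·m.
So T = 1282.6 / (0.3420 × 1.1) = 3409.2 N.

T ≈ 3410 N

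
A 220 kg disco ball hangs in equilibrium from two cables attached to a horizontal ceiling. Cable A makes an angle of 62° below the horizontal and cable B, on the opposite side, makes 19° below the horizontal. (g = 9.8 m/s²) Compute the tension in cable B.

Weight W = 220 × 9.8 = 2156 N acts straight down.
Horizontal: T_A cos 62° = T_B cos 19°  →  T_A = 2.014 T_B.
Vertical: T_A sin 62° + T_B sin 19° = 2156.
Substituting the horizontal relation into the vertical equation gives 2.104 T_B = 2156, so T_B = 1025 N.

T_B ≈ 1020 N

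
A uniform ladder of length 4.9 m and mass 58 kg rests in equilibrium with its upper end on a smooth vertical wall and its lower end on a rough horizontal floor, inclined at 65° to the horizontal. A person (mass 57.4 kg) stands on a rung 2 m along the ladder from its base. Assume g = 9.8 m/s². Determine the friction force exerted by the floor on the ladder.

f ≈ 240 N

Torques about the foot: N_wall · 4.9 sin 65° = 58×9.8×2.45 cos 65° + 57.4×9.8×2 cos 65° → N_wall = 239.59 N.
ΣF_x = 0: f_floor = N_wall = 239.59 N.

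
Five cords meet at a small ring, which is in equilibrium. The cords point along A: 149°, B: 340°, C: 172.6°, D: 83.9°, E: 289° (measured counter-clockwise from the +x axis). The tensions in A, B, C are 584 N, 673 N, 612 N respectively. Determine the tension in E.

T_E ≈ 1150 N

Resolve: ΣF_x = 584 cos 149° + 673 cos 340° + 612 cos 172.6° + T_D cos 83.9° + T_E cos 289° = 0.
        ΣF_y = 584 sin 149° + 673 sin 340° + 612 sin 172.6° + T_D sin 83.9° + T_E sin 289° = 0.
The known terms sum to (-475.1, 149.4) N, so 0.1063 T_D + 0.3256 T_E = 475.1 and 0.9943 T_D − 0.9455 T_E = -149.4.
Solving simultaneously: T_D = 944.2 N, T_E = 1151 N.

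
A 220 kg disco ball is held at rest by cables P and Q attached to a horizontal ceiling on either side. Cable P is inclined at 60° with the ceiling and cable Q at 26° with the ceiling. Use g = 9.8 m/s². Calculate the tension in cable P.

Weight W = 220 × 9.8 = 2156 N acts straight down.
Horizontal: T_P cos 60° = T_Q cos 26°  →  T_Q = 0.5563 T_P.
Vertical: T_P sin 60° + T_Q sin 26° = 2156.
Substituting the horizontal relation into the vertical equation gives 1.11 T_P = 2156, so T_P = 1943 N.

T_P ≈ 1940 N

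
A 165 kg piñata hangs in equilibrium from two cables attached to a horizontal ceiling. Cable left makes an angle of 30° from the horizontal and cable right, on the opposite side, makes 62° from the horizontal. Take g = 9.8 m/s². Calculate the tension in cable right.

T_right ≈ 1400 N

Weight W = 165 × 9.8 = 1617 N acts straight down.
Horizontal: T_left cos 30° = T_right cos 62°  →  T_left = 0.5421 T_right.
Vertical: T_left sin 30° + T_right sin 62° = 1617.
Substituting the horizontal relation into the vertical equation gives 1.154 T_right = 1617, so T_right = 1401 N.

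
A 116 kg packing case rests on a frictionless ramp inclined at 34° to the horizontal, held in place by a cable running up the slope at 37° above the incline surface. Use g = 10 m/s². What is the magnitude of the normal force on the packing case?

N ≈ 473 N

Take axes along and perpendicular to the incline. Weight components: W sin 34° = 648.7 N down-slope, W cos 34° = 961.7 N into the surface.
Along incline: T cos 37° = W sin 34° → T = 812.2 N.
Perpendicular: N = W cos 34° − T sin 37° = 472.9 N.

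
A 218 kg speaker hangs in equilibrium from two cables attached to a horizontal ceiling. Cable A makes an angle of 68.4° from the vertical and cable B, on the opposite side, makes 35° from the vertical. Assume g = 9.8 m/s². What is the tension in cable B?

Angles from the horizontal: cable A is 90° − 68.4° = 21.6°, cable B is 90° − 35° = 55°.
Weight W = 218 × 9.8 = 2136 N acts straight down.
Horizontal: T_A cos 21.6° = T_B cos 55°  →  T_A = 0.6169 T_B.
Vertical: T_A sin 21.6° + T_B sin 55° = 2136.
Substituting the horizontal relation into the vertical equation gives 1.046 T_B = 2136, so T_B = 2042 N.

T_B ≈ 2040 N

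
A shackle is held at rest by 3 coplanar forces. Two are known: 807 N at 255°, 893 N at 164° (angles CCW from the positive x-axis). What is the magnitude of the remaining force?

F ≈ 1190 N

Sum the known components: ΣF_x = -1067 N, ΣF_y = -533.4 N.
For equilibrium the remaining force must supply (−ΣF_x, −ΣF_y) = (1067, 533.4) N.
Magnitude = √((1067)² + (533.4)²) = 1193 N; direction = atan2(533.4, 1067) = 26.6°.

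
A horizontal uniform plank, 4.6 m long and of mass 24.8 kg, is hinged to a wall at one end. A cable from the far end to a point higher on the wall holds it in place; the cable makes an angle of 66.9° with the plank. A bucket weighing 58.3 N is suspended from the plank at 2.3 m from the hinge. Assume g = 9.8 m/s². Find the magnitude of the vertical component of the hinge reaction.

Take torques about the hinge: T sin 66.9° · 4.6 = 24.8×9.8×2.3 + 58.3×2.3 = 693.08 N·m.
So T = 693.08 / (0.9198 × 4.6) = 163.8 N.
ΣF_y = 0: H_y = (24.8×9.8 + 58.3) − T sin 66.9° = 301.34 − 150.67 = 150.67 N.

|H_y| ≈ 151 N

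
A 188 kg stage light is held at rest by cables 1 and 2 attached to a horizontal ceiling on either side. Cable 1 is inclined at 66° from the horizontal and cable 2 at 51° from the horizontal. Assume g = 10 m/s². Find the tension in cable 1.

Weight W = 188 × 10 = 1880 N acts straight down.
Horizontal: T_1 cos 66° = T_2 cos 51°  →  T_2 = 0.6463 T_1.
Vertical: T_1 sin 66° + T_2 sin 51° = 1880.
Substituting the horizontal relation into the vertical equation gives 1.416 T_1 = 1880, so T_1 = 1328 N.

T_1 ≈ 1330 N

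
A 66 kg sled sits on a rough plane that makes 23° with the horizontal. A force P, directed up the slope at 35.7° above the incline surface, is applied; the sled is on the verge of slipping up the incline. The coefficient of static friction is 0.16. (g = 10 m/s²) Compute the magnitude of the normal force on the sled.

On the verge of sliding up the incline, friction equals μN and acts down the slope.
Perpendicular: N + P sin 35.7° = W cos 23° = 607.5 N.
Along incline: P cos 35.7° = W sin 23° + μN  with W sin 23° = 257.9 N.
Solving the pair for P and N: P = 392.2 N, N = 378.7 N (and f = μN = 60.59 N).

N ≈ 379 N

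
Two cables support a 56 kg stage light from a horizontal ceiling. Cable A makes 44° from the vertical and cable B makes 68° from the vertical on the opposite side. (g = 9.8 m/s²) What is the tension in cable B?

Angles from the horizontal: cable A is 90° − 44° = 46°, cable B is 90° − 68° = 22°.
Weight W = 56 × 9.8 = 548.8 N acts straight down.
Horizontal: T_A cos 46° = T_B cos 22°  →  T_A = 1.335 T_B.
Vertical: T_A sin 46° + T_B sin 22° = 548.8.
Substituting the horizontal relation into the vertical equation gives 1.335 T_B = 548.8, so T_B = 411.2 N.

T_B ≈ 411 N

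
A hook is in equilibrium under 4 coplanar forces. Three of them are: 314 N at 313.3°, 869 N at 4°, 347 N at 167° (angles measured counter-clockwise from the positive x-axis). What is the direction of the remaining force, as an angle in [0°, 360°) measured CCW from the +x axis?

θ ≈ 173°

Sum the known components: ΣF_x = 744.1 N, ΣF_y = -89.84 N.
For equilibrium the remaining force must supply (−ΣF_x, −ΣF_y) = (-744.1, 89.84) N.
Magnitude = √((-744.1)² + (89.84)²) = 749.5 N; direction = atan2(89.84, -744.1) = 173.1°.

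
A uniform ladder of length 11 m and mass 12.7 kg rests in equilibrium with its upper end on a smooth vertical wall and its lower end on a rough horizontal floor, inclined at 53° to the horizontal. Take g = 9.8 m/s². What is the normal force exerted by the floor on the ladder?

ΣF_y = 0: N_floor = 12.7×9.8 = 124.46 N.

N_floor ≈ 124 N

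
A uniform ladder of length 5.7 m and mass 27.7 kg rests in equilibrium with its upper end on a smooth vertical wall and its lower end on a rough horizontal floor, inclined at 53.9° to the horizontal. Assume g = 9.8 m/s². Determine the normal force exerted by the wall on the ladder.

N_wall ≈ 99 N

Torques about the foot: N_wall · 5.7 sin 53.9° = 27.7×9.8×2.85 cos 53.9° → N_wall = 98.976 N.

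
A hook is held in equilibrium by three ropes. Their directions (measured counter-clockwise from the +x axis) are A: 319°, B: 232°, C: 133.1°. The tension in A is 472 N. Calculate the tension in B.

Resolve: ΣF_x = 472 cos 319° + T_B cos 232° + T_C cos 133.1° = 0.
        ΣF_y = 472 sin 319° + T_B sin 232° + T_C sin 133.1° = 0.
The known terms sum to (356.2, -309.7) N, so -0.6157 T_B − 0.6833 T_C = -356.2 and -0.7880 T_B + 0.7302 T_C = 309.7.
Solving simultaneously: T_B = 49.11 N, T_C = 477.1 N.

T_B ≈ 49.1 N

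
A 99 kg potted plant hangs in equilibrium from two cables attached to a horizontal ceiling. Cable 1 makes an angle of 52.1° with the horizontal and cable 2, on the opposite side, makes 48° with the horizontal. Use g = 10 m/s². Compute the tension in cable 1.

Weight W = 99 × 10 = 990 N acts straight down.
Horizontal: T_1 cos 52.1° = T_2 cos 48°  →  T_2 = 0.918 T_1.
Vertical: T_1 sin 52.1° + T_2 sin 48° = 990.
Substituting the horizontal relation into the vertical equation gives 1.471 T_1 = 990, so T_1 = 672.9 N.

T_1 ≈ 673 N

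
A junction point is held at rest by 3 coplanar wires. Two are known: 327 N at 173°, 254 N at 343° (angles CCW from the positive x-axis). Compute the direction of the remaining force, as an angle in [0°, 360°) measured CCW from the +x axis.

θ ≈ 22.9°

Sum the known components: ΣF_x = -81.66 N, ΣF_y = -34.41 N.
For equilibrium the remaining force must supply (−ΣF_x, −ΣF_y) = (81.66, 34.41) N.
Magnitude = √((81.66)² + (34.41)²) = 88.62 N; direction = atan2(34.41, 81.66) = 22.9°.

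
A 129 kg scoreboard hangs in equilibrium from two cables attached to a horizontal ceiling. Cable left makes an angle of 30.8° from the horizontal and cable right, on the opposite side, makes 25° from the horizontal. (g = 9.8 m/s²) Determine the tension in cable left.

T_left ≈ 1390 N

Weight W = 129 × 9.8 = 1264 N acts straight down.
Horizontal: T_left cos 30.8° = T_right cos 25°  →  T_right = 0.9478 T_left.
Vertical: T_left sin 30.8° + T_right sin 25° = 1264.
Substituting the horizontal relation into the vertical equation gives 0.9126 T_left = 1264, so T_left = 1385 N.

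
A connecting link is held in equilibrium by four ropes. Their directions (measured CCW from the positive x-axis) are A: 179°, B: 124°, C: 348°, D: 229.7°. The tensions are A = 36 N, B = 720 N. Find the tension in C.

T_C ≈ 819 N

Resolve: ΣF_x = 36 cos 179° + 720 cos 124° + T_C cos 348° + T_D cos 229.7° = 0.
        ΣF_y = 36 sin 179° + 720 sin 124° + T_C sin 348° + T_D sin 229.7° = 0.
The known terms sum to (-438.6, 597.5) N, so 0.9781 T_C − 0.6468 T_D = 438.6 and -0.2079 T_C − 0.7627 T_D = -597.5.
Solving simultaneously: T_C = 818.9 N, T_D = 560.2 N.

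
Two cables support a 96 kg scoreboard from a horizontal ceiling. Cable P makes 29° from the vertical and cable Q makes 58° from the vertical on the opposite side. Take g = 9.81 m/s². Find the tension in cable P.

Angles from the horizontal: cable P is 90° − 29° = 61°, cable Q is 90° − 58° = 32°.
Weight W = 96 × 9.81 = 941.8 N acts straight down.
Horizontal: T_P cos 61° = T_Q cos 32°  →  T_Q = 0.5717 T_P.
Vertical: T_P sin 61° + T_Q sin 32° = 941.8.
Substituting the horizontal relation into the vertical equation gives 1.178 T_P = 941.8, so T_P = 799.8 N.

T_P ≈ 800 N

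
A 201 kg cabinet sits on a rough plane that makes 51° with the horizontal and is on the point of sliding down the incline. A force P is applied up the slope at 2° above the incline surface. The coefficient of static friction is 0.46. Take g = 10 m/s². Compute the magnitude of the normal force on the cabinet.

On the verge of sliding down the incline, friction equals μN and acts up the slope.
Perpendicular: N + P sin 2° = W cos 51° = 1265 N.
Along incline: P cos 2° + μN = W sin 51° with W sin 51° = 1562 N.
Solving the pair for P and N: P = 996.8 N, N = 1230 N (and f = μN = 565.9 N).

N ≈ 1230 N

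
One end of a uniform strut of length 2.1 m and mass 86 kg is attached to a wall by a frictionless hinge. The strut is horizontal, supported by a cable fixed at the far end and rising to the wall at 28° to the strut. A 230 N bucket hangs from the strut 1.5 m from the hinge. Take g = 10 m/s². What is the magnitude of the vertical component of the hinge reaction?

|H_y| ≈ 496 N

Take torques about the hinge: T sin 28° · 2.1 = 86×10×1.05 + 230×1.5 = 1248 N·m.
So T = 1248 / (0.4695 × 2.1) = 1265.9 N.
ΣF_y = 0: H_y = (86×10 + 230) − T sin 28° = 1090 − 594.29 = 495.71 N.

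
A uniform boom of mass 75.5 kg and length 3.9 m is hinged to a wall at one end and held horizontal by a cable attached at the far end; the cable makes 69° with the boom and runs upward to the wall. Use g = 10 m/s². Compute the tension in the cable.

Take torques about the hinge: T sin 69° · 3.9 = 75.5×10×1.95 = 1472.2 N·m.
So T = 1472.2 / (0.9336 × 3.9) = 404.36 N.

T ≈ 404 N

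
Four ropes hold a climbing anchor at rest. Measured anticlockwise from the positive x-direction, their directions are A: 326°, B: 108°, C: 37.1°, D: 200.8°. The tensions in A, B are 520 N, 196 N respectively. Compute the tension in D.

T_D ≈ 1090 N

Resolve: ΣF_x = 520 cos 326° + 196 cos 108° + T_C cos 37.1° + T_D cos 200.8° = 0.
        ΣF_y = 520 sin 326° + 196 sin 108° + T_C sin 37.1° + T_D sin 200.8° = 0.
The known terms sum to (370.5, -104.4) N, so 0.7976 T_C − 0.9348 T_D = -370.5 and 0.6032 T_C − 0.3551 T_D = 104.4.
Solving simultaneously: T_C = 816.4 N, T_D = 1093 N.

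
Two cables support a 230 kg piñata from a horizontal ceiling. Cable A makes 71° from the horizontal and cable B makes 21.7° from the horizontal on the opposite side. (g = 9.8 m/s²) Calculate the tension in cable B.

T_B ≈ 735 N

Weight W = 230 × 9.8 = 2254 N acts straight down.
Horizontal: T_A cos 71° = T_B cos 21.7°  →  T_A = 2.854 T_B.
Vertical: T_A sin 71° + T_B sin 21.7° = 2254.
Substituting the horizontal relation into the vertical equation gives 3.068 T_B = 2254, so T_B = 734.6 N.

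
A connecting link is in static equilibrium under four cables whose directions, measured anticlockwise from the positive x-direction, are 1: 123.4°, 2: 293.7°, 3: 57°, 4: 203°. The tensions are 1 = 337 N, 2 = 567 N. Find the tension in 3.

Resolve: ΣF_x = 337 cos 123.4° + 567 cos 293.7° + T_3 cos 57° + T_4 cos 203° = 0.
        ΣF_y = 337 sin 123.4° + 567 sin 293.7° + T_3 sin 57° + T_4 sin 203° = 0.
The known terms sum to (42.39, -237.8) N, so 0.5446 T_3 − 0.9205 T_4 = -42.39 and 0.8387 T_3 − 0.3907 T_4 = 237.8.
Solving simultaneously: T_3 = 421.1 N, T_4 = 295.2 N.

T_3 ≈ 421 N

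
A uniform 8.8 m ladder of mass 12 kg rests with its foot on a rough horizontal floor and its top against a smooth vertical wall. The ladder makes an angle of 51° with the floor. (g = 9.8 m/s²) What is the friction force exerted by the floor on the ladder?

f ≈ 47.6 N

Torques about the foot: N_wall · 8.8 sin 51° = 12×9.8×4.4 cos 51° → N_wall = 47.615 N.
ΣF_x = 0: f_floor = N_wall = 47.615 N.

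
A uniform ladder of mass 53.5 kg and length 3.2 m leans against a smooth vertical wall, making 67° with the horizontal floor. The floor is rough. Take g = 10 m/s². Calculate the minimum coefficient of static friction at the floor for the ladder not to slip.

μ_min ≈ 0.212

ΣF_y = 0: N_floor = 53.5×10 = 535 N.
Torques about the foot: N_wall · 3.2 sin 67° = 53.5×10×1.6 cos 67° → N_wall = 113.55 N.
ΣF_x = 0: f_floor = N_wall = 113.55 N.
μ_min = f_floor / N_floor = 113.55 / 535 = 0.2122.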